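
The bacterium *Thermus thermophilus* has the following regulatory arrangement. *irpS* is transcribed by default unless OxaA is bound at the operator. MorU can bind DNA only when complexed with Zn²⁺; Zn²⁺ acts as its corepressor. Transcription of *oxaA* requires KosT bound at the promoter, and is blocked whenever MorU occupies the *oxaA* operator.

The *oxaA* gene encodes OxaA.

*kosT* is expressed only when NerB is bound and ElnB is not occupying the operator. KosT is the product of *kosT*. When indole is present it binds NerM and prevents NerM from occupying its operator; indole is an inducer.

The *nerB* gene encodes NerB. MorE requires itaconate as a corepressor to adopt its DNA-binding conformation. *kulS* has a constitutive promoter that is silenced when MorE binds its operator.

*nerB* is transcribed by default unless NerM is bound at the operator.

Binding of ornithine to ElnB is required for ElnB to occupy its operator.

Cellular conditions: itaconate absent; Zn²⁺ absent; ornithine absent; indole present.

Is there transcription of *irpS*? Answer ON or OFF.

Indole is present, so NerM is inactive.
With no repressor bound, *nerB* is transcribed.
So NerB is produced and active.
Ornithine is absent, so ElnB is inactive.
No repressor is bound and NerB is active, so *kosT* is transcribed.
So KosT is produced and active.
Zn²⁺ is absent, so MorU is inactive.
No repressor is bound and KosT is active, so *oxaA* is transcribed.
So OxaA is produced and active.
With repressor OxaA bound, *irpS* is not transcribed.

OFF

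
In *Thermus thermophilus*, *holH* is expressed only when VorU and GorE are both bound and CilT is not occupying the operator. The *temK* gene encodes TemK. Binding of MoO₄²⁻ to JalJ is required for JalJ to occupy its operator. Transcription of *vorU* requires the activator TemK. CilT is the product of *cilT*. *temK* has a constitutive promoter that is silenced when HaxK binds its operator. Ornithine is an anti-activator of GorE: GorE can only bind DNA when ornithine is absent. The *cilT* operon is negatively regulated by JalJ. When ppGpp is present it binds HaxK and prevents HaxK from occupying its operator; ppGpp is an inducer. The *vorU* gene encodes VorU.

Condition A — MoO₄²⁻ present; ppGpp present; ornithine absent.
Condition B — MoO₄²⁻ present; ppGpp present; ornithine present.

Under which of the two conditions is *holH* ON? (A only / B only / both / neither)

Condition A:
MoO₄²⁻ is present, so JalJ is active.
With repressor JalJ bound, *cilT* is not transcribed.
So CilT is not produced.
ppGpp is present, so HaxK is inactive.
With no repressor bound, *temK* is transcribed.
So TemK is produced and active.
No repressor is bound and TemK is active, so *vorU* is transcribed.
So VorU is produced and active.
Ornithine is absent, so GorE is active.
No repressor is bound and VorU and GorE are active, so *holH* is transcribed.
→ *holH* is ON in A.
Condition B:
MoO₄²⁻ is present, so JalJ is active.
With repressor JalJ bound, *cilT* is not transcribed.
So CilT is not produced.
ppGpp is present, so HaxK is inactive.
With no repressor bound, *temK* is transcribed.
So TemK is produced and active.
No repressor is bound and TemK is active, so *vorU* is transcribed.
So VorU is produced and active.
Ornithine is present, so GorE is inactive.
Required activator GorE is absent, so *holH* is not transcribed.
→ *holH* is OFF in B.

A only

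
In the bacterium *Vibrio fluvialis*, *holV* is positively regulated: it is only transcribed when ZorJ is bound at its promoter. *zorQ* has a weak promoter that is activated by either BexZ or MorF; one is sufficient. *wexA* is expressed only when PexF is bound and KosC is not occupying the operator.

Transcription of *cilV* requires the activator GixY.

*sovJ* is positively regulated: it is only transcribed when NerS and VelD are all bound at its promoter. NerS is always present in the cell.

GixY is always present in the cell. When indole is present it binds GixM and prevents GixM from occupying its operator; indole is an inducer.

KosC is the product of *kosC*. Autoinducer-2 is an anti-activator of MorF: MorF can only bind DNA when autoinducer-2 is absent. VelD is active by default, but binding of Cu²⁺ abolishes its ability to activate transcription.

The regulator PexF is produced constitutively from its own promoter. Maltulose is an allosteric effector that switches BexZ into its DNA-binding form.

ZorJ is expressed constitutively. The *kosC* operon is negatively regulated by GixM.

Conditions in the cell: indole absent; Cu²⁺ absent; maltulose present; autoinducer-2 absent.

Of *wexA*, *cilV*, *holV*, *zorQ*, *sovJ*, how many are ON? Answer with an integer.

PexF is produced constitutively and is active.
Indole is absent, so GixM is active.
With repressor GixM bound, *kosC* is not transcribed.
So KosC is not produced.
No repressor is bound and PexF is active, so *wexA* is transcribed.
→ *wexA* is ON.
GixY is produced constitutively and is active.
No repressor is bound and GixY is active, so *cilV* is transcribed.
→ *cilV* is ON.
ZorJ is produced constitutively and is active.
No repressor is bound and ZorJ is active, so *holV* is transcribed.
→ *holV* is ON.
Maltulose is present, so BexZ is active.
Autoinducer-2 is absent, so MorF is active.
Activator BexZ is present, so *zorQ* is transcribed.
→ *zorQ* is ON.
NerS is produced constitutively and is active.
Cu²⁺ is absent, so VelD is active.
No repressor is bound and NerS and VelD are active, so *sovJ* is transcribed.
→ *sovJ* is ON.
5 of the 5 genes are transcribed.

5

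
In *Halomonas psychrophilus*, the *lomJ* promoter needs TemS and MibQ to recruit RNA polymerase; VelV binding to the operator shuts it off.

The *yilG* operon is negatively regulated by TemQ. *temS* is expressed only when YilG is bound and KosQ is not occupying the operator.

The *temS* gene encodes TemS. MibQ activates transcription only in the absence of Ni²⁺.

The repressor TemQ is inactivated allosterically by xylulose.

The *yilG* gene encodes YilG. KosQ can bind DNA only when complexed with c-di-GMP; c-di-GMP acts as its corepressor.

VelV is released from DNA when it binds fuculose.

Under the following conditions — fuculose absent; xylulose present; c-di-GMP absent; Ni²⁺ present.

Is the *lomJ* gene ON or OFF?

Xylulose is present, so TemQ is inactive.
With no repressor bound, *yilG* is transcribed.
So YilG is produced and active.
c-di-GMP is absent, so KosQ is inactive.
No repressor is bound and YilG is active, so *temS* is transcribed.
So TemS is produced and active.
Fuculose is absent, so VelV is active.
Ni²⁺ is present, so MibQ is inactive.
With repressor VelV bound, *lomJ* is not transcribed.

OFF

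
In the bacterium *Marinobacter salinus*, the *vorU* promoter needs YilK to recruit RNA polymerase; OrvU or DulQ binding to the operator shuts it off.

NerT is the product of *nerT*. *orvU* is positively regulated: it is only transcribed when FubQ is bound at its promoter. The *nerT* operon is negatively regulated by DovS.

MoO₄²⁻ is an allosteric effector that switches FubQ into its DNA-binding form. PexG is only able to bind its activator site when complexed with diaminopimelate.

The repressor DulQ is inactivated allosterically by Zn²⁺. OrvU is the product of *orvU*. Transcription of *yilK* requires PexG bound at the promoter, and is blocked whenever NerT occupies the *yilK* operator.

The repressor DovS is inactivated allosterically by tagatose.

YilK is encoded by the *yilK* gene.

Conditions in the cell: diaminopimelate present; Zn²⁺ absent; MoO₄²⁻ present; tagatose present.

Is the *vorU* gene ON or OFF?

MoO₄²⁻ is present, so FubQ is active.
No repressor is bound and FubQ is active, so *orvU* is transcribed.
So OrvU is produced and active.
Diaminopimelate is present, so PexG is active.
Tagatose is present, so DovS is inactive.
With no repressor bound, *nerT* is transcribed.
So NerT is produced and active.
With repressor NerT bound, *yilK* is not transcribed.
So YilK is not produced.
Zn²⁺ is absent, so DulQ is active.
With repressor OrvU bound, *vorU* is not transcribed.

OFF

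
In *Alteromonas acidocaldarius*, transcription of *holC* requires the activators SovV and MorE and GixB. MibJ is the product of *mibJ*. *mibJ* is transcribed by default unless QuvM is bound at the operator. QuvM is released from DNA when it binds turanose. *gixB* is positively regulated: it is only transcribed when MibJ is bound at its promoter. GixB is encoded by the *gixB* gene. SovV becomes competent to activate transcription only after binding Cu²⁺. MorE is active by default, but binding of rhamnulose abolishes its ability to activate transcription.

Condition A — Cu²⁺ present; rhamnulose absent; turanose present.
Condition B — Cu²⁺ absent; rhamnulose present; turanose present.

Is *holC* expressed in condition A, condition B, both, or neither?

A only

Condition A:
Cu²⁺ is present, so SovV is active.
Rhamnulose is absent, so MorE is active.
Turanose is present, so QuvM is inactive.
With no repressor bound, *mibJ* is transcribed.
So MibJ is produced and active.
No repressor is bound and MibJ is active, so *gixB* is transcribed.
So GixB is produced and active.
No repressor is bound and SovV and MorE and GixB are active, so *holC* is transcribed.
→ *holC* is ON in A.
Condition B:
Cu²⁺ is absent, so SovV is inactive.
Rhamnulose is present, so MorE is inactive.
Turanose is present, so QuvM is inactive.
With no repressor bound, *mibJ* is transcribed.
So MibJ is produced and active.
No repressor is bound and MibJ is active, so *gixB* is transcribed.
So GixB is produced and active.
Required activator SovV is absent, so *holC* is not transcribed.
→ *holC* is OFF in B.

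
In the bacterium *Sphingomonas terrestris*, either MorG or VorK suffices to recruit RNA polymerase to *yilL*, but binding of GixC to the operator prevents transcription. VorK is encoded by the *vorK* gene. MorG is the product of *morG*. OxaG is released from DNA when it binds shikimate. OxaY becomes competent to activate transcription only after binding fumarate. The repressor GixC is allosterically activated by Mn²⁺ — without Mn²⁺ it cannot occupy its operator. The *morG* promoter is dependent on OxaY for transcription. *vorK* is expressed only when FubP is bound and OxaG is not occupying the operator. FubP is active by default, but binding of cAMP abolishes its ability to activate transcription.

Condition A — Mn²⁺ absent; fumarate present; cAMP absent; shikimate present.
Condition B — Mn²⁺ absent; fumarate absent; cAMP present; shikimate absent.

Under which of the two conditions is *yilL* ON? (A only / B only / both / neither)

Condition A:
Mn²⁺ is absent, so GixC is inactive.
Fumarate is present, so OxaY is active.
No repressor is bound and OxaY is active, so *morG* is transcribed.
So MorG is produced and active.
cAMP is absent, so FubP is active.
Shikimate is present, so OxaG is inactive.
No repressor is bound and FubP is active, so *vorK* is transcribed.
So VorK is produced and active.
Activator MorG is present, so *yilL* is transcribed.
→ *yilL* is ON in A.
Condition B:
Mn²⁺ is absent, so GixC is inactive.
Fumarate is absent, so OxaY is inactive.
Required activator OxaY is absent, so *morG* is not transcribed.
So MorG is not produced.
cAMP is present, so FubP is inactive.
Shikimate is absent, so OxaG is active.
With repressor OxaG bound, *vorK* is not transcribed.
So VorK is not produced.
No activator is available at the *yilL* promoter, so *yilL* is not transcribed.
→ *yilL* is OFF in B.

A only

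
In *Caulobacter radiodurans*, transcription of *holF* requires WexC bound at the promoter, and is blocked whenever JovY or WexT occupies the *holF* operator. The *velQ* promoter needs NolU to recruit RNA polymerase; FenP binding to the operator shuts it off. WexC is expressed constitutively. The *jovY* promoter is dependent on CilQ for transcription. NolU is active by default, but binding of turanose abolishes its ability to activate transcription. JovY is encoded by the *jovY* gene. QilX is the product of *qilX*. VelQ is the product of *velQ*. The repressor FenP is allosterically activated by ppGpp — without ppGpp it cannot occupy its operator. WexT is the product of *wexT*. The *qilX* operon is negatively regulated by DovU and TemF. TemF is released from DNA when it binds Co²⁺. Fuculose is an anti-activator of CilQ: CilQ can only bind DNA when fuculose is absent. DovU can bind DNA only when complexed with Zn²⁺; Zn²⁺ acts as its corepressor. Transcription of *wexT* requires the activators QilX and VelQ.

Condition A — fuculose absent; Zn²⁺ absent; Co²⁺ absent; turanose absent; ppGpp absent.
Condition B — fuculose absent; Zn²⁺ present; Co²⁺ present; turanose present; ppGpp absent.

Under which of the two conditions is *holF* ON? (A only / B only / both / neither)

neither

Condition A:
Fuculose is absent, so CilQ is active.
No repressor is bound and CilQ is active, so *jovY* is transcribed.
So JovY is produced and active.
Zn²⁺ is absent, so DovU is inactive.
Co²⁺ is absent, so TemF is active.
With repressor TemF bound, *qilX* is not transcribed.
So QilX is not produced.
Turanose is absent, so NolU is active.
ppGpp is absent, so FenP is inactive.
No repressor is bound and NolU is active, so *velQ* is transcribed.
So VelQ is produced and active.
Required activator QilX is absent, so *wexT* is not transcribed.
So WexT is not produced.
WexC is produced constitutively and is active.
With repressor JovY bound, *holF* is not transcribed.
→ *holF* is OFF in A.
Condition B:
Fuculose is absent, so CilQ is active.
No repressor is bound and CilQ is active, so *jovY* is transcribed.
So JovY is produced and active.
Zn²⁺ is present, so DovU is active.
Co²⁺ is present, so TemF is inactive.
With repressor DovU bound, *qilX* is not transcribed.
So QilX is not produced.
Turanose is present, so NolU is inactive.
ppGpp is absent, so FenP is inactive.
Required activator NolU is absent, so *velQ* is not transcribed.
So VelQ is not produced.
Required activator QilX is absent, so *wexT* is not transcribed.
So WexT is not produced.
WexC is produced constitutively and is active.
With repressor JovY bound, *holF* is not transcribed.
→ *holF* is OFF in B.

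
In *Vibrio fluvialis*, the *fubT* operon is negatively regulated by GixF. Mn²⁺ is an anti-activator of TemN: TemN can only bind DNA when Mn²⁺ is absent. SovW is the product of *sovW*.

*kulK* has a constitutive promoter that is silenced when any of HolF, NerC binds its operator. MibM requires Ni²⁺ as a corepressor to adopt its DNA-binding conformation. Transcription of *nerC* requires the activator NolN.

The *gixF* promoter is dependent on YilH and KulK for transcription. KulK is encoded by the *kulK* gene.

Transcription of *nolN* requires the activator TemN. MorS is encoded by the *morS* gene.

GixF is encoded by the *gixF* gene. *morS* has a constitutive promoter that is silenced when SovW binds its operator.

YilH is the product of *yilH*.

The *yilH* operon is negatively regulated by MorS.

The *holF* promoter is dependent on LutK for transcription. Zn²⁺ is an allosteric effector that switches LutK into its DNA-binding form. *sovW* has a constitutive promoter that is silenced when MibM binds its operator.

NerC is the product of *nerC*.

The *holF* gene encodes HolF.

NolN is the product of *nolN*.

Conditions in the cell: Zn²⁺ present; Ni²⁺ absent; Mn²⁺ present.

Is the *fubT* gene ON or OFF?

ON

Ni²⁺ is absent, so MibM is inactive.
With no repressor bound, *sovW* is transcribed.
So SovW is produced and active.
With repressor SovW bound, *morS* is not transcribed.
So MorS is not produced.
With no repressor bound, *yilH* is transcribed.
So YilH is produced and active.
Zn²⁺ is present, so LutK is active.
No repressor is bound and LutK is active, so *holF* is transcribed.
So HolF is produced and active.
Mn²⁺ is present, so TemN is inactive.
Required activator TemN is absent, so *nolN* is not transcribed.
So NolN is not produced.
Required activator NolN is absent, so *nerC* is not transcribed.
So NerC is not produced.
With repressor HolF bound, *kulK* is not transcribed.
So KulK is not produced.
Required activator KulK is absent, so *gixF* is not transcribed.
So GixF is not produced.
With no repressor bound, *fubT* is transcribed.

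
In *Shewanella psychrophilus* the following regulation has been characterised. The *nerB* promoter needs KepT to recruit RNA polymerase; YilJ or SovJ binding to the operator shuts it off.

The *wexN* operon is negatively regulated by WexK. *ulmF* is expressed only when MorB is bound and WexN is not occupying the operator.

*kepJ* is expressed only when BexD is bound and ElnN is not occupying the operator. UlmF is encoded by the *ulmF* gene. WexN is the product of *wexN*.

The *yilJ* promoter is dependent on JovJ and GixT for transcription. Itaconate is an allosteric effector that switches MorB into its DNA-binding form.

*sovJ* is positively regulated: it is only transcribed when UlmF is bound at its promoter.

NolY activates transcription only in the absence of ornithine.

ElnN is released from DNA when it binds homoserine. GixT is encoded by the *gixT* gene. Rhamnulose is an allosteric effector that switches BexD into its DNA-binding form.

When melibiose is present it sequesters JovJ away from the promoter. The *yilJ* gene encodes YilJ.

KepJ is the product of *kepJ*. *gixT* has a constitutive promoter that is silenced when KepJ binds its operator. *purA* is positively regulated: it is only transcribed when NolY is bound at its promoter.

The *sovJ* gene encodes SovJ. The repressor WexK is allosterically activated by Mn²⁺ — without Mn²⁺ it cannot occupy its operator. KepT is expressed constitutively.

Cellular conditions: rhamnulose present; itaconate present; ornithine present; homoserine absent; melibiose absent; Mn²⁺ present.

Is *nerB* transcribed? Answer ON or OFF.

OFF

KepT is produced constitutively and is active.
Melibiose is absent, so JovJ is active.
Rhamnulose is present, so BexD is active.
Homoserine is absent, so ElnN is active.
With repressor ElnN bound, *kepJ* is not transcribed.
So KepJ is not produced.
With no repressor bound, *gixT* is transcribed.
So GixT is produced and active.
No repressor is bound and JovJ and GixT are active, so *yilJ* is transcribed.
So YilJ is produced and active.
Itaconate is present, so MorB is active.
Mn²⁺ is present, so WexK is active.
With repressor WexK bound, *wexN* is not transcribed.
So WexN is not produced.
No repressor is bound and MorB is active, so *ulmF* is transcribed.
So UlmF is produced and active.
No repressor is bound and UlmF is active, so *sovJ* is transcribed.
So SovJ is produced and active.
With repressor YilJ bound, *nerB* is not transcribed.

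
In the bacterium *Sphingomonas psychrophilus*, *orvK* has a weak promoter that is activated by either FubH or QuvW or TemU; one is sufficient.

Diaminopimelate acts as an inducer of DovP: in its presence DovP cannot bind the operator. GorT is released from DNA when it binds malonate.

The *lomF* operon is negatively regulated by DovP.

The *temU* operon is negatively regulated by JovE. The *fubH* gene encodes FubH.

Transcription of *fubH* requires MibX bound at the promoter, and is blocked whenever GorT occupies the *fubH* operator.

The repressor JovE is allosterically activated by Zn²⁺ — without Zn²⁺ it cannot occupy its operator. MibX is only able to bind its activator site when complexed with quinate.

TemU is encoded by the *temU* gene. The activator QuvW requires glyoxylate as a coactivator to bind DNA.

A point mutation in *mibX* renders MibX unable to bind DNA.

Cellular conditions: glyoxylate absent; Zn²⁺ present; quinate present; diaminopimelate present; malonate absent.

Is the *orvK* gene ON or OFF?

OFF

Malonate is absent, so GorT is active.
MibX is non-functional in this strain, so it has no effect.
With repressor GorT bound, *fubH* is not transcribed.
So FubH is not produced.
Glyoxylate is absent, so QuvW is inactive.
Zn²⁺ is present, so JovE is active.
With repressor JovE bound, *temU* is not transcribed.
So TemU is not produced.
No activator is available at the *orvK* promoter, so *orvK* is not transcribed.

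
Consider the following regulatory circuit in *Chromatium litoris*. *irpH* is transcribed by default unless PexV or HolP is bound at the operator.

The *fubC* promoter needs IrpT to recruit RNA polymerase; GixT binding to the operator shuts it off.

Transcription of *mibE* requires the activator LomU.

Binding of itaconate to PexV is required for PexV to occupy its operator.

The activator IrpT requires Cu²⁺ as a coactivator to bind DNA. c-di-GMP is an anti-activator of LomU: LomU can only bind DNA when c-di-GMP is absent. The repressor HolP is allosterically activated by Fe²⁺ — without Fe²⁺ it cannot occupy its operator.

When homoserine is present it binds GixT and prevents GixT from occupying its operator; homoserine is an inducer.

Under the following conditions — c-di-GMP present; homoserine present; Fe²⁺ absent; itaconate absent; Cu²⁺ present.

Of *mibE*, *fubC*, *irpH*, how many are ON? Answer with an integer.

2

c-di-GMP is present, so LomU is inactive.
Required activator LomU is absent, so *mibE* is not transcribed.
→ *mibE* is OFF.
Homoserine is present, so GixT is inactive.
Cu²⁺ is present, so IrpT is active.
No repressor is bound and IrpT is active, so *fubC* is transcribed.
→ *fubC* is ON.
Itaconate is absent, so PexV is inactive.
Fe²⁺ is absent, so HolP is inactive.
With no repressor bound, *irpH* is transcribed.
→ *irpH* is ON.
2 of the 3 genes are transcribed.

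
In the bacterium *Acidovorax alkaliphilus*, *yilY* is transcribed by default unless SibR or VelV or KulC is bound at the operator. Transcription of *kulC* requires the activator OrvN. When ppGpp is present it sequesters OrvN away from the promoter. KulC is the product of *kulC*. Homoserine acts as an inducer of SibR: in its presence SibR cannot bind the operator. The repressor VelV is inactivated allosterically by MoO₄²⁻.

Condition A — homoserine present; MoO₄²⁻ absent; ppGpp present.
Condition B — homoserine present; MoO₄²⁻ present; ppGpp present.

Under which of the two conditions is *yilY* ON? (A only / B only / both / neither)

B only

Condition A:
Homoserine is present, so SibR is inactive.
MoO₄²⁻ is absent, so VelV is active.
ppGpp is present, so OrvN is inactive.
Required activator OrvN is absent, so *kulC* is not transcribed.
So KulC is not produced.
With repressor VelV bound, *yilY* is not transcribed.
→ *yilY* is OFF in A.
Condition B:
Homoserine is present, so SibR is inactive.
MoO₄²⁻ is present, so VelV is inactive.
ppGpp is present, so OrvN is inactive.
Required activator OrvN is absent, so *kulC* is not transcribed.
So KulC is not produced.
With no repressor bound, *yilY* is transcribed.
→ *yilY* is ON in B.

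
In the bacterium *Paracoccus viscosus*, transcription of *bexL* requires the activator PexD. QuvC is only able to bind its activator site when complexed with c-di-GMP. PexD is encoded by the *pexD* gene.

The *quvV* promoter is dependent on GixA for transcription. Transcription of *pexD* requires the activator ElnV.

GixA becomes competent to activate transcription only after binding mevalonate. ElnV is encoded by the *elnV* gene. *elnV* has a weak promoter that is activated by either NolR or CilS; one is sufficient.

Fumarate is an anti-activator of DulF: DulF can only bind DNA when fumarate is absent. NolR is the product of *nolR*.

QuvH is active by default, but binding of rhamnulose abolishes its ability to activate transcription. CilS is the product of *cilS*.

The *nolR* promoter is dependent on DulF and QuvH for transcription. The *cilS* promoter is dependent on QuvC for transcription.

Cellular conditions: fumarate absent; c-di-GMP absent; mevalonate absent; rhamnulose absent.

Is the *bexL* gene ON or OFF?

Fumarate is absent, so DulF is active.
Rhamnulose is absent, so QuvH is active.
No repressor is bound and DulF and QuvH are active, so *nolR* is transcribed.
So NolR is produced and active.
c-di-GMP is absent, so QuvC is inactive.
Required activator QuvC is absent, so *cilS* is not transcribed.
So CilS is not produced.
Activator NolR is present, so *elnV* is transcribed.
So ElnV is produced and active.
No repressor is bound and ElnV is active, so *pexD* is transcribed.
So PexD is produced and active.
No repressor is bound and PexD is active, so *bexL* is transcribed.

ON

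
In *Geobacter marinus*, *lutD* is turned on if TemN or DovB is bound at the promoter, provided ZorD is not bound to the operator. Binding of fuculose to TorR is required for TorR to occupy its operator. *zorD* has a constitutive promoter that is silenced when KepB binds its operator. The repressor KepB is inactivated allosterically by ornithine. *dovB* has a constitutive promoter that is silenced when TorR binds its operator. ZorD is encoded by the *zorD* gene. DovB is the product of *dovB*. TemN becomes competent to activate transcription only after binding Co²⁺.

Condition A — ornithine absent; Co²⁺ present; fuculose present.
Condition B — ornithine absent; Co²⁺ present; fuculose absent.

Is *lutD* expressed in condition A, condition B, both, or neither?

Condition A:
Ornithine is absent, so KepB is active.
With repressor KepB bound, *zorD* is not transcribed.
So ZorD is not produced.
Co²⁺ is present, so TemN is active.
Fuculose is present, so TorR is active.
With repressor TorR bound, *dovB* is not transcribed.
So DovB is not produced.
Activator TemN is present, so *lutD* is transcribed.
→ *lutD* is ON in A.
Condition B:
Ornithine is absent, so KepB is active.
With repressor KepB bound, *zorD* is not transcribed.
So ZorD is not produced.
Co²⁺ is present, so TemN is active.
Fuculose is absent, so TorR is inactive.
With no repressor bound, *dovB* is transcribed.
So DovB is produced and active.
Activator TemN is present, so *lutD* is transcribed.
→ *lutD* is ON in B.

both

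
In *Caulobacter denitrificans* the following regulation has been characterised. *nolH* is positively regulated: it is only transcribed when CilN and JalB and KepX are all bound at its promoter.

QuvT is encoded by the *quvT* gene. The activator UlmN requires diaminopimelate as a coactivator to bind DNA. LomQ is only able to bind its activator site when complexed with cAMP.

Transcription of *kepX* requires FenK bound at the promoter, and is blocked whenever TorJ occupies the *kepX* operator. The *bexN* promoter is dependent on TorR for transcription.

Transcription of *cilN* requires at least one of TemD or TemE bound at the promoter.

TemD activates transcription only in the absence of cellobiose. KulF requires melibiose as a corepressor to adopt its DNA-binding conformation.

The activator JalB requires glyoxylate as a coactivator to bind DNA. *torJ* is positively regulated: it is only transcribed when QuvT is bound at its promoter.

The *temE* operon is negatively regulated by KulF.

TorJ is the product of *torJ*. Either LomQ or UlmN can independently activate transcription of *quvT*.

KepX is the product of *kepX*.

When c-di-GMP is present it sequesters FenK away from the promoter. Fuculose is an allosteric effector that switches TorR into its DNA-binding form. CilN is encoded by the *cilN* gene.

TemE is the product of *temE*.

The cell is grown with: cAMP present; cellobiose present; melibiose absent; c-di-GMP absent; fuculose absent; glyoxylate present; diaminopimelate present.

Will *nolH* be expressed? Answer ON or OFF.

Cellobiose is present, so TemD is inactive.
Melibiose is absent, so KulF is inactive.
With no repressor bound, *temE* is transcribed.
So TemE is produced and active.
Activator TemE is present, so *cilN* is transcribed.
So CilN is produced and active.
Glyoxylate is present, so JalB is active.
c-di-GMP is absent, so FenK is active.
cAMP is present, so LomQ is active.
Diaminopimelate is present, so UlmN is active.
Activator LomQ is present, so *quvT* is transcribed.
So QuvT is produced and active.
No repressor is bound and QuvT is active, so *torJ* is transcribed.
So TorJ is produced and active.
With repressor TorJ bound, *kepX* is not transcribed.
So KepX is not produced.
Required activator KepX is absent, so *nolH* is not transcribed.

OFF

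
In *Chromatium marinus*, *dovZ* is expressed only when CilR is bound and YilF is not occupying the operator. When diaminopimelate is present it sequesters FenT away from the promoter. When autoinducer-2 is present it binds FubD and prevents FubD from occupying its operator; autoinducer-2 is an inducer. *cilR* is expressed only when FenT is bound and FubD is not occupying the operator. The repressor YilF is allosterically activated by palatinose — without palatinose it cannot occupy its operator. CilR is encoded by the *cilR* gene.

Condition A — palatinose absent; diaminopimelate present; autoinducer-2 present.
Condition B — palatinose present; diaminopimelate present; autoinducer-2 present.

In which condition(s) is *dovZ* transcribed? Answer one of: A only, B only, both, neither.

Condition A:
Palatinose is absent, so YilF is inactive.
Diaminopimelate is present, so FenT is inactive.
Autoinducer-2 is present, so FubD is inactive.
Required activator FenT is absent, so *cilR* is not transcribed.
So CilR is not produced.
Required activator CilR is absent, so *dovZ* is not transcribed.
→ *dovZ* is OFF in A.
Condition B:
Palatinose is present, so YilF is active.
Diaminopimelate is present, so FenT is inactive.
Autoinducer-2 is present, so FubD is inactive.
Required activator FenT is absent, so *cilR* is not transcribed.
So CilR is not produced.
With repressor YilF bound, *dovZ* is not transcribed.
→ *dovZ* is OFF in B.

neither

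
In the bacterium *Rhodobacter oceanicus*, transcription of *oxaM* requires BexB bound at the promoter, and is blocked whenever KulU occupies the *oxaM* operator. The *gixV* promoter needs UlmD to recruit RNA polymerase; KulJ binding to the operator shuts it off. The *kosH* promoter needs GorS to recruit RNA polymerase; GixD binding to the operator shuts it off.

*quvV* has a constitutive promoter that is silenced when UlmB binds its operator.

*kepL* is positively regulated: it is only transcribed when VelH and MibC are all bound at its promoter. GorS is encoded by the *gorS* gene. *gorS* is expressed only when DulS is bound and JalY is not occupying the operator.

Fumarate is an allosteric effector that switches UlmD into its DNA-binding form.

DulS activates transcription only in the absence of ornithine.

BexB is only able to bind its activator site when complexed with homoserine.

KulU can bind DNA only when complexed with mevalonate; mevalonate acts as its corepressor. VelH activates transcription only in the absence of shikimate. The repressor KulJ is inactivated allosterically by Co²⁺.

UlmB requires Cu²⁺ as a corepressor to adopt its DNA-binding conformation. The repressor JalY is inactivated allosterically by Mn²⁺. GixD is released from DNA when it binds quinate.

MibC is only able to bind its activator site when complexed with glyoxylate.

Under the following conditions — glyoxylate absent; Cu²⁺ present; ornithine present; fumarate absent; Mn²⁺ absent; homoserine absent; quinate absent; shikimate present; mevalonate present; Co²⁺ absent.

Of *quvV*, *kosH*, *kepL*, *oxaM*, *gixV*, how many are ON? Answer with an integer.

Cu²⁺ is present, so UlmB is active.
With repressor UlmB bound, *quvV* is not transcribed.
→ *quvV* is OFF.
Quinate is absent, so GixD is active.
Ornithine is present, so DulS is inactive.
Mn²⁺ is absent, so JalY is active.
With repressor JalY bound, *gorS* is not transcribed.
So GorS is not produced.
With repressor GixD bound, *kosH* is not transcribed.
→ *kosH* is OFF.
Shikimate is present, so VelH is inactive.
Glyoxylate is absent, so MibC is inactive.
Required activator VelH is absent, so *kepL* is not transcribed.
→ *kepL* is OFF.
Mevalonate is present, so KulU is active.
Homoserine is absent, so BexB is inactive.
With repressor KulU bound, *oxaM* is not transcribed.
→ *oxaM* is OFF.
Co²⁺ is absent, so KulJ is active.
Fumarate is absent, so UlmD is inactive.
With repressor KulJ bound, *gixV* is not transcribed.
→ *gixV* is OFF.
0 of the 5 genes are transcribed.

0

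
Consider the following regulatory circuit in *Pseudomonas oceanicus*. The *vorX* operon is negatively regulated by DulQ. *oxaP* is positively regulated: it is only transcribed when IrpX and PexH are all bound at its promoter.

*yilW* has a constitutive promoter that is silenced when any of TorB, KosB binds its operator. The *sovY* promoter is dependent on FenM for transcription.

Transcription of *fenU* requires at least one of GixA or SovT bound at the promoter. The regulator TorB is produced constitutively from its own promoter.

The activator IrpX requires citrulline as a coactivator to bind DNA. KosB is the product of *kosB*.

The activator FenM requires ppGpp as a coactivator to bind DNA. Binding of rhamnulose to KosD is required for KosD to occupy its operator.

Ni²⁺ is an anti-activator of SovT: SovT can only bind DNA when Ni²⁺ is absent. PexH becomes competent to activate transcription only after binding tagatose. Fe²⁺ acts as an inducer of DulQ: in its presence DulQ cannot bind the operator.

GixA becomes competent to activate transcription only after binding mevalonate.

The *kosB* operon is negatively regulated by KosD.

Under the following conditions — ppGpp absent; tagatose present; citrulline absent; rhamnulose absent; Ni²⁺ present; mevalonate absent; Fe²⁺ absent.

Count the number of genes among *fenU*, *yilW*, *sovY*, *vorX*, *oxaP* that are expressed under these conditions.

Mevalonate is absent, so GixA is inactive.
Ni²⁺ is present, so SovT is inactive.
No activator is available at the *fenU* promoter, so *fenU* is not transcribed.
→ *fenU* is OFF.
TorB is produced constitutively and is active.
Rhamnulose is absent, so KosD is inactive.
With no repressor bound, *kosB* is transcribed.
So KosB is produced and active.
With repressor TorB bound, *yilW* is not transcribed.
→ *yilW* is OFF.
ppGpp is absent, so FenM is inactive.
Required activator FenM is absent, so *sovY* is not transcribed.
→ *sovY* is OFF.
Fe²⁺ is absent, so DulQ is active.
With repressor DulQ bound, *vorX* is not transcribed.
→ *vorX* is OFF.
Citrulline is absent, so IrpX is inactive.
Tagatose is present, so PexH is active.
Required activator IrpX is absent, so *oxaP* is not transcribed.
→ *oxaP* is OFF.
0 of the 5 genes are transcribed.

0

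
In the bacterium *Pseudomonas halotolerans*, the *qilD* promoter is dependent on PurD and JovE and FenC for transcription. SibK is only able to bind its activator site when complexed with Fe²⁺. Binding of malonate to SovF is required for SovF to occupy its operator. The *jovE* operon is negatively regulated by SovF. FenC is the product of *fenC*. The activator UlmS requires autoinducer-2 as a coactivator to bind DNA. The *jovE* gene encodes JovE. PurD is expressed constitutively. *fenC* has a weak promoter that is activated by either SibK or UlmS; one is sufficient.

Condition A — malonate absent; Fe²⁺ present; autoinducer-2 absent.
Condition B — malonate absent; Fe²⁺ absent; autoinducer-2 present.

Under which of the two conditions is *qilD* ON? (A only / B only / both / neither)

Condition A:
PurD is produced constitutively and is active.
Malonate is absent, so SovF is inactive.
With no repressor bound, *jovE* is transcribed.
So JovE is produced and active.
Fe²⁺ is present, so SibK is active.
Autoinducer-2 is absent, so UlmS is inactive.
Activator SibK is present, so *fenC* is transcribed.
So FenC is produced and active.
No repressor is bound and PurD and JovE and FenC are active, so *qilD* is transcribed.
→ *qilD* is ON in A.
Condition B:
PurD is produced constitutively and is active.
Malonate is absent, so SovF is inactive.
With no repressor bound, *jovE* is transcribed.
So JovE is produced and active.
Fe²⁺ is absent, so SibK is inactive.
Autoinducer-2 is present, so UlmS is active.
Activator UlmS is present, so *fenC* is transcribed.
So FenC is produced and active.
No repressor is bound and PurD and JovE and FenC are active, so *qilD* is transcribed.
→ *qilD* is ON in B.

both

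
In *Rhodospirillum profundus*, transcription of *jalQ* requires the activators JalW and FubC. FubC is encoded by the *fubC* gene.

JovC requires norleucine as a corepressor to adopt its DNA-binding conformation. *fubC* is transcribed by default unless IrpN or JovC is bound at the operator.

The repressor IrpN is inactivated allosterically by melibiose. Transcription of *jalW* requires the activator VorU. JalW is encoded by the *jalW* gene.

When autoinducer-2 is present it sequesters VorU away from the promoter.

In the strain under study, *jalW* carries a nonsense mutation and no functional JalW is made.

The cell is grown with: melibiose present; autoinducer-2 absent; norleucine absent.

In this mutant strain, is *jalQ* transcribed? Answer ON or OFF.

JalW is non-functional in this strain, so it has no effect.
Melibiose is present, so IrpN is inactive.
Norleucine is absent, so JovC is inactive.
With no repressor bound, *fubC* is transcribed.
So FubC is produced and active.
Required activator JalW is absent, so *jalQ* is not transcribed.

OFF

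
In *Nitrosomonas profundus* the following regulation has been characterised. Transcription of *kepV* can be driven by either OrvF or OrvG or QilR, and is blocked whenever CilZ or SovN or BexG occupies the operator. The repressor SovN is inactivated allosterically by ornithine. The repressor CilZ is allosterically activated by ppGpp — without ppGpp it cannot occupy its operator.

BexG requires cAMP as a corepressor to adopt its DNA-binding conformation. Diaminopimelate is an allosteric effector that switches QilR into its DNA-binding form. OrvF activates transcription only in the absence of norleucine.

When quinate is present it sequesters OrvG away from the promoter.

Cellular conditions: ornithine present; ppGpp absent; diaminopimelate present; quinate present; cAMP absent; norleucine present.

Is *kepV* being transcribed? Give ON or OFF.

ppGpp is absent, so CilZ is inactive.
Norleucine is present, so OrvF is inactive.
Ornithine is present, so SovN is inactive.
Quinate is present, so OrvG is inactive.
Diaminopimelate is present, so QilR is active.
cAMP is absent, so BexG is inactive.
Activator QilR is present, so *kepV* is transcribed.

ON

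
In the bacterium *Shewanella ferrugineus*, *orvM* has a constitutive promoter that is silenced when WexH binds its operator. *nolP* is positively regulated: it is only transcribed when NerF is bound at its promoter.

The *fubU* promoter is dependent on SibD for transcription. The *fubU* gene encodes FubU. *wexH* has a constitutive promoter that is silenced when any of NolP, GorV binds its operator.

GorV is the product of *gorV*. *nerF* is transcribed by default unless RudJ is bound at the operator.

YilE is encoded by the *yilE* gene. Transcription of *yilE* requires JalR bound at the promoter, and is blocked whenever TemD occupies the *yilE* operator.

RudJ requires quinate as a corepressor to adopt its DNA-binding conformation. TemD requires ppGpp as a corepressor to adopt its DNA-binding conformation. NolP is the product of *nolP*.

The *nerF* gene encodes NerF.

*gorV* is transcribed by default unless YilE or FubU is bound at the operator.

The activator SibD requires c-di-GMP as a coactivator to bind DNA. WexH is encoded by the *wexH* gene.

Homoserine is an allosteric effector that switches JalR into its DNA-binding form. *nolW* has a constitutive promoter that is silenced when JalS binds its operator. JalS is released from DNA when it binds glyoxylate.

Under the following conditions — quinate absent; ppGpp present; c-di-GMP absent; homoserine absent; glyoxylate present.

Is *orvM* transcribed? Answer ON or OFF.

ON

Quinate is absent, so RudJ is inactive.
With no repressor bound, *nerF* is transcribed.
So NerF is produced and active.
No repressor is bound and NerF is active, so *nolP* is transcribed.
So NolP is produced and active.
Homoserine is absent, so JalR is inactive.
ppGpp is present, so TemD is active.
With repressor TemD bound, *yilE* is not transcribed.
So YilE is not produced.
c-di-GMP is absent, so SibD is inactive.
Required activator SibD is absent, so *fubU* is not transcribed.
So FubU is not produced.
With no repressor bound, *gorV* is transcribed.
So GorV is produced and active.
With repressor NolP bound, *wexH* is not transcribed.
So WexH is not produced.
With no repressor bound, *orvM* is transcribed.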